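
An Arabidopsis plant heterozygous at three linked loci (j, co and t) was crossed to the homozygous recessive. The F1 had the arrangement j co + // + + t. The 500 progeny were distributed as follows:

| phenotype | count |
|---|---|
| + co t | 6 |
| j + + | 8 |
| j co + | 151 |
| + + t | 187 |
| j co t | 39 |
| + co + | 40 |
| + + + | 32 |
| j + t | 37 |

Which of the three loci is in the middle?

The two rarest classes, j + + and + co t, are the double crossovers. Comparing them with the parentals, only the co allele has switched, so co is the middle locus and the order is j – co – t.

co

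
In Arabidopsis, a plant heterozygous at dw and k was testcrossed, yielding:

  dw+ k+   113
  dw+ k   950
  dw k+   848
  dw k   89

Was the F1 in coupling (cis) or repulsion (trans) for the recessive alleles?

The two most frequent classes are dw+ k (950) and dw k+ (848); these are the parental (non-recombinant) types.
So the F1 carried dw+ k on one chromosome and dw k+ on the other — the recessive alleles are on opposite chromosomes (trans / repulsion).

trans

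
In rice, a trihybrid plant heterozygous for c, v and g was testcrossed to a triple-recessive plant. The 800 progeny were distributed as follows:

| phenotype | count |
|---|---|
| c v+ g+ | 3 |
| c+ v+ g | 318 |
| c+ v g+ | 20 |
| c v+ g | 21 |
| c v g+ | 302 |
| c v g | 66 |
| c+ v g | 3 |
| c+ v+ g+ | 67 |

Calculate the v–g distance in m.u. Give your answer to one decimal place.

17.4 m.u.

The two most frequent reciprocal classes, c+ v+ g and c v g+, are the parental types, so the F1 was c+ v+ g / c v g+.
The two rarest classes, c+ v g and c v+ g+, are the double crossovers. Comparing them with the parentals, only the v allele has switched, so v is the middle locus and the order is g – v – c.
Crossovers in the g–v interval produce the single-crossover classes c+ v+ g+ and c v g (67 + 66 = 133) plus the double crossovers (6).
RF(g–v) = (133 + 6) / 800 = 139/800 = 0.1737 → 17.4 m.u.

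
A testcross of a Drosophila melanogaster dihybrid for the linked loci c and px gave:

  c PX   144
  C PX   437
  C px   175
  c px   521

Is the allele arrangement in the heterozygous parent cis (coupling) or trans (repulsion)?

cis

The two most frequent classes are C PX (437) and c px (521); these are the parental (non-recombinant) types.
So the F1 carried C PX on one chromosome and c px on the other — the recessive alleles are on the same chromosome (cis / coupling).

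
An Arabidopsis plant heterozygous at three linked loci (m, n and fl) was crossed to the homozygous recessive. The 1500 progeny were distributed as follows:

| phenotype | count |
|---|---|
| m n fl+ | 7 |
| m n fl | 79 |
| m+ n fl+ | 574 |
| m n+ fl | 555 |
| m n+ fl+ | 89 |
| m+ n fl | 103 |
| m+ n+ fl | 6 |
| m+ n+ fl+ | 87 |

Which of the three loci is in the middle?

The two most frequent reciprocal classes, m n+ fl and m+ n fl+, are the parental types, so the F1 was m n+ fl / m+ n fl+.
The two rarest classes, m+ n+ fl and m n fl+, are the double crossovers. Comparing them with the parentals, only the m allele has switched, so m is the middle locus and the order is n – m – fl.

m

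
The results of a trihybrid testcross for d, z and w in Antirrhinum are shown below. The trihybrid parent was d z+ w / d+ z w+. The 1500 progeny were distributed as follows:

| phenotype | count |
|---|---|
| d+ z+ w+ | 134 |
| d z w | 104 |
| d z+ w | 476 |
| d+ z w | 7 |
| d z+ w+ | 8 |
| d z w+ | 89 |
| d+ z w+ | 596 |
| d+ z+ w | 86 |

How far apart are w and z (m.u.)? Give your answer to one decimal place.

16.9 m.u.

The two rarest classes, d z+ w+ and d+ z w, are the double crossovers. Comparing them with the parentals, only the w allele has switched, so w is the middle locus and the order is z – w – d.
Crossovers in the z–w interval produce the single-crossover classes d z w and d+ z+ w+ (104 + 134 = 238) plus the double crossovers (15).
RF(z–w) = (238 + 15) / 1500 = 253/1500 = 0.1687 → 16.9 m.u.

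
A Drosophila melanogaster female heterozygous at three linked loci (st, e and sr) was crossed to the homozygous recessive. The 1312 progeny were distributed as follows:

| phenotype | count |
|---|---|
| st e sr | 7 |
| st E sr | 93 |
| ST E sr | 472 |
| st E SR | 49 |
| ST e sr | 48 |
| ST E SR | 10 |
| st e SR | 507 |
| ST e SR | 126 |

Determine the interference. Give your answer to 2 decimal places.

The two most frequent reciprocal classes, st e SR and ST E sr, are the parental types, so the F1 was st e SR / ST E sr.
The two rarest classes, st e sr and ST E SR, are the double crossovers. Comparing them with the parentals, only the sr allele has switched, so sr is the middle locus and the order is e – sr – st.
e–sr: (97 + 17)/1312 = 0.0869; sr–st: (219 + 17)/1312 = 0.1799.
Expected DCO frequency = 0.0869 × 0.1799 ≈ 0.01563; observed = 17/1312 ≈ 0.01296.
Coefficient of coincidence = 0.01296/0.01563 ≈ 0.83; interference = 1 − 0.83 = 0.17.

0.17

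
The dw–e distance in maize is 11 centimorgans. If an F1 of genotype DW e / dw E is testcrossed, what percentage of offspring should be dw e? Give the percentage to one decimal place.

5.5%

A map distance of 11 centimorgans corresponds to a recombination frequency of 0.110.
The F1 is DW e / dw E, so dw e is a recombinant gamete class with expected frequency r/2 = 0.110/2 = 0.0550.
That is 0.0550 = 5.5% of the progeny.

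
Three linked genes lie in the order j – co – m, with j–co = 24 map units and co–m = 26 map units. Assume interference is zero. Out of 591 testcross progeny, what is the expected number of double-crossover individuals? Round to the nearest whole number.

Map distances give recombination frequencies of 0.240 and 0.260 for the two intervals.
With no interference, expected double-crossover frequency = 0.240 × 0.260 = 0.06240.
Expected number = 0.06240 × 591 = 36.88 ≈ 37.

37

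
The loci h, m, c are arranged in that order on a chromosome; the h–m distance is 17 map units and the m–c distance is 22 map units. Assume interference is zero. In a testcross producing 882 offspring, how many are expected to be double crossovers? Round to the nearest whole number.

33

Map distances give recombination frequencies of 0.170 and 0.220 for the two intervals.
With no interference, expected double-crossover frequency = 0.170 × 0.220 = 0.03740.
Expected number = 0.03740 × 882 = 32.99 ≈ 33.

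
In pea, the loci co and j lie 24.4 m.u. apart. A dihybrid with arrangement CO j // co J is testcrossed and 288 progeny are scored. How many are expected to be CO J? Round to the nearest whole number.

A map distance of 24.4 m.u. corresponds to a recombination frequency of 0.244.
The F1 is CO j / co J, so CO J is a recombinant gamete class with expected frequency r/2 = 0.244/2 = 0.1220.
Expected number = 0.1220 × 288 = 35.14 ≈ 35.

35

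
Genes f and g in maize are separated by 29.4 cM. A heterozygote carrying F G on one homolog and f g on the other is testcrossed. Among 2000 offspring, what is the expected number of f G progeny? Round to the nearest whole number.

294

A map distance of 29.4 cM corresponds to a recombination frequency of 0.294.
The F1 is F G / f g, so f G is a recombinant gamete class with expected frequency r/2 = 0.294/2 = 0.1470.
Expected number = 0.1470 × 2000 = 294.00 ≈ 294.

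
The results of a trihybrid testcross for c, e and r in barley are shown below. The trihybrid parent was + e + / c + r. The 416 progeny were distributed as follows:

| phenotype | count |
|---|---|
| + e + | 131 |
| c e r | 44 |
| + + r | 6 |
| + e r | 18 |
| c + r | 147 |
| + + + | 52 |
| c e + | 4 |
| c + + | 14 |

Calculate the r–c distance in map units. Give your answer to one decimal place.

10.1 map units

The two rarest classes, c e + and + + r, are the double crossovers. Comparing them with the parentals, only the c allele has switched, so c is the middle locus and the order is e – c – r.
Crossovers in the c–r interval produce the single-crossover classes + e r and c + + (18 + 14 = 32) plus the double crossovers (10).
RF(c–r) = (32 + 10) / 416 = 42/416 = 0.1010 → 10.1 map units.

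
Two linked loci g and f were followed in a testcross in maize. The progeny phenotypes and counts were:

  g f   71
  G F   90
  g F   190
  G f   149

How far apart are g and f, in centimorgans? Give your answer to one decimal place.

The two most frequent classes, G f (149) and g F (190), are the parental types, so the F1 was G f / g F.
The recombinant classes are G F and g f: 90 + 71 = 161.
Recombination frequency = 161/500 = 0.3220 ≈ 32.2%, i.e. 32.2 centimorgans.

32.2 centimorgans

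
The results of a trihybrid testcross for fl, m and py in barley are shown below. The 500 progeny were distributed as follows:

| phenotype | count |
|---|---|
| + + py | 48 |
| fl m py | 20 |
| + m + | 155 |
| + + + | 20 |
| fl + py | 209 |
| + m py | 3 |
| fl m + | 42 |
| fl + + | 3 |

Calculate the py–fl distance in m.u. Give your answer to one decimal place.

The two most frequent reciprocal classes, + m + and fl + py, are the parental types, so the F1 was + m + / fl + py.
The two rarest classes, + m py and fl + +, are the double crossovers. Comparing them with the parentals, only the py allele has switched, so py is the middle locus and the order is fl – py – m.
Crossovers in the fl–py interval produce the single-crossover classes fl m + and + + py (42 + 48 = 90) plus the double crossovers (6).
RF(fl–py) = (90 + 6) / 500 = 96/500 = 0.1920 → 19.2 m.u.

19.2 m.u.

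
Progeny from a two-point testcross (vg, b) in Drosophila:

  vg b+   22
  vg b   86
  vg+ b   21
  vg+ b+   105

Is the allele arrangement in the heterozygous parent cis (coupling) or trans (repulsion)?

cis

The two most frequent classes are vg+ b+ (105) and vg b (86); these are the parental (non-recombinant) types.
So the F1 carried vg+ b+ on one chromosome and vg b on the other — the recessive alleles are on the same chromosome (cis / coupling).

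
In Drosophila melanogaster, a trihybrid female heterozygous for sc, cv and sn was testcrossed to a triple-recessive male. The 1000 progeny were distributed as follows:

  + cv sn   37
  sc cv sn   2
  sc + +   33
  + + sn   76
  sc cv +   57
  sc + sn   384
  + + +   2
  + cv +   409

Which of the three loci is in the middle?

cv

The two most frequent reciprocal classes, sc + sn and + cv +, are the parental types, so the F1 was sc + sn / + cv +.
The two rarest classes, sc cv sn and + + +, are the double crossovers. Comparing them with the parentals, only the cv allele has switched, so cv is the middle locus and the order is sn – cv – sc.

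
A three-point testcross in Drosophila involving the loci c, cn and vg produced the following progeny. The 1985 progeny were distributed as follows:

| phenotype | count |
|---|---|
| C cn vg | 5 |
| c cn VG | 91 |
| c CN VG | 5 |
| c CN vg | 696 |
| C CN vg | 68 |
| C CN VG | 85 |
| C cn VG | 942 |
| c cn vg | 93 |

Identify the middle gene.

vg

The two most frequent reciprocal classes, c CN vg and C cn VG, are the parental types, so the F1 was c CN vg / C cn VG.
The two rarest classes, c CN VG and C cn vg, are the double crossovers. Comparing them with the parentals, only the vg allele has switched, so vg is the middle locus and the order is cn – vg – c.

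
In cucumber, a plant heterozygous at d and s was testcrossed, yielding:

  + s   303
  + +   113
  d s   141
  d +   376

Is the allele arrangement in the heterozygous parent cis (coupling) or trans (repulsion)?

trans

The two most frequent classes are + s (303) and d + (376); these are the parental (non-recombinant) types.
So the F1 carried + s on one chromosome and d + on the other — the recessive alleles are on opposite chromosomes (trans / repulsion).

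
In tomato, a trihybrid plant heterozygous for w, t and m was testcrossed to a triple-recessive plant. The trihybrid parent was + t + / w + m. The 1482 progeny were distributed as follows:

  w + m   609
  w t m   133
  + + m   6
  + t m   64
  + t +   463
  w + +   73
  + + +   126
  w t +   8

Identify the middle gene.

w

The two rarest classes, w t + and + + m, are the double crossovers. Comparing them with the parentals, only the w allele has switched, so w is the middle locus and the order is t – w – m.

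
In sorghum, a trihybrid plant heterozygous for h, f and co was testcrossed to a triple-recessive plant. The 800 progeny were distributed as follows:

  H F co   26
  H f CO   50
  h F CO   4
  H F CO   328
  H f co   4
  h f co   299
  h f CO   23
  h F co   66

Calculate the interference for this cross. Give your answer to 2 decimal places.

0.09

The two most frequent reciprocal classes, H F CO and h f co, are the parental types, so the F1 was H F CO / h f co.
The two rarest classes, h F CO and H f co, are the double crossovers. Comparing them with the parentals, only the h allele has switched, so h is the middle locus and the order is f – h – co.
f–h: (116 + 8)/800 = 0.1550; h–co: (49 + 8)/800 = 0.0712.
Expected DCO frequency = 0.1550 × 0.0712 ≈ 0.01104; observed = 8/800 ≈ 0.01000.
Coefficient of coincidence = 0.01000/0.01104 ≈ 0.91; interference = 1 − 0.91 = 0.09.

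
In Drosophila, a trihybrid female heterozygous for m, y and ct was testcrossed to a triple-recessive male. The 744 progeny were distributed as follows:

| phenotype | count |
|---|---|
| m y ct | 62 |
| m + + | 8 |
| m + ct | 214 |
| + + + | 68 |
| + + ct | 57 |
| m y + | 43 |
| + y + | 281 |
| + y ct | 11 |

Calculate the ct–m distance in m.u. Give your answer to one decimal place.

16.0 m.u.

The two most frequent reciprocal classes, m + ct and + y +, are the parental types, so the F1 was m + ct / + y +.
The two rarest classes, m + + and + y ct, are the double crossovers. Comparing them with the parentals, only the ct allele has switched, so ct is the middle locus and the order is y – ct – m.
Crossovers in the ct–m interval produce the single-crossover classes + + ct and m y + (57 + 43 = 100) plus the double crossovers (19).
RF(ct–m) = (100 + 19) / 744 = 119/744 = 0.1599 → 16.0 m.u.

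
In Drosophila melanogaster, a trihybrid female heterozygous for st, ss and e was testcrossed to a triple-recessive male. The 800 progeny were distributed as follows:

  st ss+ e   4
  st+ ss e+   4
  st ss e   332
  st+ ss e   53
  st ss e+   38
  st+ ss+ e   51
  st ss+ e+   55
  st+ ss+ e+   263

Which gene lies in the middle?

The two most frequent reciprocal classes, st ss e and st+ ss+ e+, are the parental types, so the F1 was st ss e / st+ ss+ e+.
The two rarest classes, st ss+ e and st+ ss e+, are the double crossovers. Comparing them with the parentals, only the ss allele has switched, so ss is the middle locus and the order is e – ss – st.

ss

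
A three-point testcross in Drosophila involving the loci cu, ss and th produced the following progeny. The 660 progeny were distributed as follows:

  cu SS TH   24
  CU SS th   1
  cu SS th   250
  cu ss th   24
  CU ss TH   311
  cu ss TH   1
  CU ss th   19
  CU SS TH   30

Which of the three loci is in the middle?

cu

The two most frequent reciprocal classes, cu SS th and CU ss TH, are the parental types, so the F1 was cu SS th / CU ss TH.
The two rarest classes, CU SS th and cu ss TH, are the double crossovers. Comparing them with the parentals, only the cu allele has switched, so cu is the middle locus and the order is ss – cu – th.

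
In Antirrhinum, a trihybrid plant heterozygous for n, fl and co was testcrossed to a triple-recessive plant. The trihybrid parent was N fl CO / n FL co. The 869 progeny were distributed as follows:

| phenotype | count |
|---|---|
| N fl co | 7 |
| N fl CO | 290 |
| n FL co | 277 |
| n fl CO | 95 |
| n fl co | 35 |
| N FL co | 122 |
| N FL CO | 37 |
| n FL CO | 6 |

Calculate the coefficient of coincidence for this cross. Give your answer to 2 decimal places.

0.58

The two rarest classes, N fl co and n FL CO, are the double crossovers. Comparing them with the parentals, only the co allele has switched, so co is the middle locus and the order is fl – co – n.
fl–co: (72 + 13)/869 = 0.0978; co–n: (217 + 13)/869 = 0.2647.
Expected DCO frequency = 0.0978 × 0.2647 ≈ 0.02589; observed = 13/869 ≈ 0.01496.
Coefficient of coincidence = 0.01496/0.02589 ≈ 0.58.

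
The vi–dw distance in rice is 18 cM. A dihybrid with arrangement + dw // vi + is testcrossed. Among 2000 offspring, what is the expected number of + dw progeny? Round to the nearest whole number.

820

A map distance of 18 cM corresponds to a recombination frequency of 0.180.
The F1 is + dw / vi +, so + dw is a parental gamete class with expected frequency (1 − r)/2 = 0.820/2 = 0.4100.
Expected number = 0.4100 × 2000 = 820.00 ≈ 820.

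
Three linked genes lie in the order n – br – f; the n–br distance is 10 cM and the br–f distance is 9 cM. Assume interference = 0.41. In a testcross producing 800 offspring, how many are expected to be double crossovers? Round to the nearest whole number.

4

Map distances give recombination frequencies of 0.100 and 0.090 for the two intervals.
With interference 0.41 (so coincidence = 0.59), expected double-crossover frequency = 0.100 × 0.090 × 0.59 = 0.00531.
Expected number = 0.00531 × 800 = 4.25 ≈ 4.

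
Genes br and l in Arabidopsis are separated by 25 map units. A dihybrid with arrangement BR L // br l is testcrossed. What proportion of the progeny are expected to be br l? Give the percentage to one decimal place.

37.5%

A map distance of 25 map units corresponds to a recombination frequency of 0.250.
The F1 is BR L / br l, so br l is a parental gamete class with expected frequency (1 − r)/2 = 0.750/2 = 0.3750.
That is 0.3750 = 37.5% of the progeny.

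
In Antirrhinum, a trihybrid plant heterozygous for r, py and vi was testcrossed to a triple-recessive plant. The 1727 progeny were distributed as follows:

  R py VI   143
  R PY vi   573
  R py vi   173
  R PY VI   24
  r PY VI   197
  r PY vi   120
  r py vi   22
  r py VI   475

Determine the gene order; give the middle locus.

vi

The two most frequent reciprocal classes, R PY vi and r py VI, are the parental types, so the F1 was R PY vi / r py VI.
The two rarest classes, R PY VI and r py vi, are the double crossovers. Comparing them with the parentals, only the vi allele has switched, so vi is the middle locus and the order is r – vi – py.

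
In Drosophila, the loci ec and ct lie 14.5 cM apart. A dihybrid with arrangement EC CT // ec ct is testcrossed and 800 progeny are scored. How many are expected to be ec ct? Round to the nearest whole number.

342

A map distance of 14.5 cM corresponds to a recombination frequency of 0.145.
The F1 is EC CT / ec ct, so ec ct is a parental gamete class with expected frequency (1 − r)/2 = 0.855/2 = 0.4275.
Expected number = 0.4275 × 800 = 342.00 ≈ 342.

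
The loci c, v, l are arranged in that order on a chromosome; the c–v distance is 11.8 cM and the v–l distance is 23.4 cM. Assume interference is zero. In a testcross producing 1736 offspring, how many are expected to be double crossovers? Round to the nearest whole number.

48

Map distances give recombination frequencies of 0.118 and 0.234 for the two intervals.
With no interference, expected double-crossover frequency = 0.118 × 0.234 = 0.02761.
Expected number = 0.02761 × 1736 = 47.93 ≈ 48.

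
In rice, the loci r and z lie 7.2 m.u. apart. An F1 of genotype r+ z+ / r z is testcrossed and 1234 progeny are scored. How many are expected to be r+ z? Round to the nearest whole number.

44

A map distance of 7.2 m.u. corresponds to a recombination frequency of 0.072.
The F1 is r+ z+ / r z, so r+ z is a recombinant gamete class with expected frequency r/2 = 0.072/2 = 0.0360.
Expected number = 0.0360 × 1234 = 44.42 ≈ 44.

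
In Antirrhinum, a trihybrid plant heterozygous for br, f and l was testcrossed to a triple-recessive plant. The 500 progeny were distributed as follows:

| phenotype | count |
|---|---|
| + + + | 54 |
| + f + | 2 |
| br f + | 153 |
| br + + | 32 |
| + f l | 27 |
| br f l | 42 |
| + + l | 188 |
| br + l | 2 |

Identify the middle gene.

The two most frequent reciprocal classes, br f + and + + l, are the parental types, so the F1 was br f + / + + l.
The two rarest classes, + f + and br + l, are the double crossovers. Comparing them with the parentals, only the br allele has switched, so br is the middle locus and the order is f – br – l.

br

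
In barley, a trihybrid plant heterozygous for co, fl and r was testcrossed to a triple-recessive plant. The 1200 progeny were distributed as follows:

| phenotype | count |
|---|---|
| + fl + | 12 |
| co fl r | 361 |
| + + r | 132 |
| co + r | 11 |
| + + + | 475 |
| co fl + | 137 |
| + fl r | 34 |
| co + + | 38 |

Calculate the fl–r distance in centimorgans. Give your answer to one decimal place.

The two most frequent reciprocal classes, + + + and co fl r, are the parental types, so the F1 was + + + / co fl r.
The two rarest classes, + fl + and co + r, are the double crossovers. Comparing them with the parentals, only the fl allele has switched, so fl is the middle locus and the order is r – fl – co.
Crossovers in the r–fl interval produce the single-crossover classes + + r and co fl + (132 + 137 = 269) plus the double crossovers (23).
RF(r–fl) = (269 + 23) / 1200 = 292/1200 = 0.2433 → 24.3 centimorgans.

24.3 centimorgans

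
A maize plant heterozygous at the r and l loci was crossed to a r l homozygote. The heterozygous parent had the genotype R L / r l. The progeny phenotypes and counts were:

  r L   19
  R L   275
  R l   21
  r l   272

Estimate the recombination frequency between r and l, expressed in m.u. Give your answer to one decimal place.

6.8 m.u.

The recombinant classes are R l and r L: 21 + 19 = 40.
Recombination frequency = 40/587 = 0.0681 ≈ 6.8%, i.e. 6.8 m.u.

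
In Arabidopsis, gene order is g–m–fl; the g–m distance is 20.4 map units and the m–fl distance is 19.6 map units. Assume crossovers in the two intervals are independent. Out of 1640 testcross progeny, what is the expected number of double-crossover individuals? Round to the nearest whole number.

Map distances give recombination frequencies of 0.204 and 0.196 for the two intervals.
With no interference, expected double-crossover frequency = 0.204 × 0.196 = 0.03998.
Expected number = 0.03998 × 1640 = 65.57 ≈ 66.

66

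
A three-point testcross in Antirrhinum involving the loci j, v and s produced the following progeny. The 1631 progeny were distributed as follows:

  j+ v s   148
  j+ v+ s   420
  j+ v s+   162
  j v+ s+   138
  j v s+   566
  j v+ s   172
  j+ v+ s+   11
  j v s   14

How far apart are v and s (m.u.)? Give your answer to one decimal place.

The two most frequent reciprocal classes, j v s+ and j+ v+ s, are the parental types, so the F1 was j v s+ / j+ v+ s.
The two rarest classes, j v s and j+ v+ s+, are the double crossovers. Comparing them with the parentals, only the s allele has switched, so s is the middle locus and the order is v – s – j.
Crossovers in the v–s interval produce the single-crossover classes j v+ s+ and j+ v s (138 + 148 = 286) plus the double crossovers (25).
RF(v–s) = (286 + 25) / 1631 = 311/1631 = 0.1907 → 19.1 m.u.

19.1 m.u.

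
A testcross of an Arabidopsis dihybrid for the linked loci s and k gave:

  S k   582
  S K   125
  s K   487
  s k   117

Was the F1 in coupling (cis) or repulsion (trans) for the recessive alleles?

trans

The two most frequent classes are S k (582) and s K (487); these are the parental (non-recombinant) types.
So the F1 carried S k on one chromosome and s K on the other — the recessive alleles are on opposite chromosomes (trans / repulsion).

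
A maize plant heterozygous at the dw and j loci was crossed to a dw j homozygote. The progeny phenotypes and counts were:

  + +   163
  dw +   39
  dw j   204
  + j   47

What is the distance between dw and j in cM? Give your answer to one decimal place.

The two most frequent classes, + + (163) and dw j (204), are the parental types, so the F1 was + + / dw j.
The recombinant classes are + j and dw +: 47 + 39 = 86.
Recombination frequency = 86/453 = 0.1898 ≈ 19.0%, i.e. 19.0 cM.

19.0 cM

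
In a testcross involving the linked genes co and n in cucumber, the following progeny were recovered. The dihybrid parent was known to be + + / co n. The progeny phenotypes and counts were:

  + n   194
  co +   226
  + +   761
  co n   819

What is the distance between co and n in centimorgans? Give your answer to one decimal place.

The recombinant classes are + n and co +: 194 + 226 = 420.
Recombination frequency = 420/2000 = 0.2100 ≈ 21.0%, i.e. 21.0 centimorgans.

21.0 centimorgans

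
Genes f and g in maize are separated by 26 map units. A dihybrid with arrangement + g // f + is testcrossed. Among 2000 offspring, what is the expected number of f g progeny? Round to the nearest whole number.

A map distance of 26 map units corresponds to a recombination frequency of 0.260.
The F1 is + g / f +, so f g is a recombinant gamete class with expected frequency r/2 = 0.260/2 = 0.1300.
Expected number = 0.1300 × 2000 = 260.00 ≈ 260.

260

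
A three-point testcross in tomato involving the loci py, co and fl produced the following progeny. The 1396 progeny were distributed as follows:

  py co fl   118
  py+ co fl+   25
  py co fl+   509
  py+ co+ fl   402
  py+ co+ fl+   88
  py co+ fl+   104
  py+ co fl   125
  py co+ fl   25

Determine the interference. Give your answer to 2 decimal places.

The two most frequent reciprocal classes, py co fl+ and py+ co+ fl, are the parental types, so the F1 was py co fl+ / py+ co+ fl.
The two rarest classes, py+ co fl+ and py co+ fl, are the double crossovers. Comparing them with the parentals, only the py allele has switched, so py is the middle locus and the order is fl – py – co.
fl–py: (206 + 50)/1396 = 0.1834; py–co: (229 + 50)/1396 = 0.1999.
Expected DCO frequency = 0.1834 × 0.1999 ≈ 0.03666; observed = 50/1396 ≈ 0.03582.
Coefficient of coincidence = 0.03582/0.03666 ≈ 0.98; interference = 1 − 0.98 = 0.02.

0.02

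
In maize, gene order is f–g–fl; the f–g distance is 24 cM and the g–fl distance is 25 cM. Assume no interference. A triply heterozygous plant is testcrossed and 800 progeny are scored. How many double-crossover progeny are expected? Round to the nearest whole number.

Map distances give recombination frequencies of 0.240 and 0.250 for the two intervals.
With no interference, expected double-crossover frequency = 0.240 × 0.250 = 0.06000.
Expected number = 0.06000 × 800 = 48.00 ≈ 48.

48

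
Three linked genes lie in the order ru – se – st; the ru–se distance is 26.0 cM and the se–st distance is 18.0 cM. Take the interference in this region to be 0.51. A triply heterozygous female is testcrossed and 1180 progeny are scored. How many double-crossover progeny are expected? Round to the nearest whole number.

27

Map distances give recombination frequencies of 0.260 and 0.180 for the two intervals.
With interference 0.51 (so coincidence = 0.49), expected double-crossover frequency = 0.260 × 0.180 × 0.49 = 0.02293.
Expected number = 0.02293 × 1180 = 27.06 ≈ 27.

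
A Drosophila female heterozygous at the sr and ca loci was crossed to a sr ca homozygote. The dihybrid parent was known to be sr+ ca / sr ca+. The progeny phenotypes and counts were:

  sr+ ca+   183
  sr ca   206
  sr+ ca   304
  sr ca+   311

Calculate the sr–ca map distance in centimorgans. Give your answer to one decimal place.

38.7 centimorgans

The recombinant classes are sr+ ca+ and sr ca: 183 + 206 = 389.
Recombination frequency = 389/1004 = 0.3875 ≈ 38.7%, i.e. 38.7 centimorgans.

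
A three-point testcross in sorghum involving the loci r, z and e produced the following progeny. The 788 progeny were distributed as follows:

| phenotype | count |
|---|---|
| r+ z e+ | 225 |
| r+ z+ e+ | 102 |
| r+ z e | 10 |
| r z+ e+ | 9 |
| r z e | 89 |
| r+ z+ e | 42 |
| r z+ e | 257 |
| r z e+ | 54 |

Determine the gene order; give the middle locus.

The two most frequent reciprocal classes, r+ z e+ and r z+ e, are the parental types, so the F1 was r+ z e+ / r z+ e.
The two rarest classes, r+ z e and r z+ e+, are the double crossovers. Comparing them with the parentals, only the e allele has switched, so e is the middle locus and the order is z – e – r.

e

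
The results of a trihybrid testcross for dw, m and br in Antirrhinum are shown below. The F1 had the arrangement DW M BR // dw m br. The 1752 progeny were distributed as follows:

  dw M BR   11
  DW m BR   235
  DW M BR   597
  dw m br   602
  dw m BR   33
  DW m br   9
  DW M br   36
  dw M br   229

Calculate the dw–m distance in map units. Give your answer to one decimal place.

27.6 map units

The two rarest classes, dw M BR and DW m br, are the double crossovers. Comparing them with the parentals, only the dw allele has switched, so dw is the middle locus and the order is br – dw – m.
Crossovers in the dw–m interval produce the single-crossover classes DW m BR and dw M br (235 + 229 = 464) plus the double crossovers (20).
RF(dw–m) = (464 + 20) / 1752 = 484/1752 = 0.2763 → 27.6 map units.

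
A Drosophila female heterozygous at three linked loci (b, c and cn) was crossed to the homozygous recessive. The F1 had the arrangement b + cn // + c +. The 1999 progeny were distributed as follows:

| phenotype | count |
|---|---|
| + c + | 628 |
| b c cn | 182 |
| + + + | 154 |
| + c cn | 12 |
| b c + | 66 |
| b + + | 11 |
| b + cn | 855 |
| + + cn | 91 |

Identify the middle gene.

The two rarest classes, b + + and + c cn, are the double crossovers. Comparing them with the parentals, only the cn allele has switched, so cn is the middle locus and the order is c – cn – b.

cn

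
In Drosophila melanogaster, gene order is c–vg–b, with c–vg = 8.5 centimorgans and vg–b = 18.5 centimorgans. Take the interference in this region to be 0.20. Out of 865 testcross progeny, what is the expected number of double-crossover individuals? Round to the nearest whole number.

Map distances give recombination frequencies of 0.085 and 0.185 for the two intervals.
With interference 0.20 (so coincidence = 0.80), expected double-crossover frequency = 0.085 × 0.185 × 0.80 = 0.01258.
Expected number = 0.01258 × 865 = 10.88 ≈ 11.

11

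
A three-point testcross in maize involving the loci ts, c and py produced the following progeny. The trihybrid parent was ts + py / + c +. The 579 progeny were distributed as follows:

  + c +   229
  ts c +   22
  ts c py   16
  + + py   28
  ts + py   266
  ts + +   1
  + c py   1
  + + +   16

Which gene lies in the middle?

py

The two rarest classes, ts + + and + c py, are the double crossovers. Comparing them with the parentals, only the py allele has switched, so py is the middle locus and the order is c – py – ts.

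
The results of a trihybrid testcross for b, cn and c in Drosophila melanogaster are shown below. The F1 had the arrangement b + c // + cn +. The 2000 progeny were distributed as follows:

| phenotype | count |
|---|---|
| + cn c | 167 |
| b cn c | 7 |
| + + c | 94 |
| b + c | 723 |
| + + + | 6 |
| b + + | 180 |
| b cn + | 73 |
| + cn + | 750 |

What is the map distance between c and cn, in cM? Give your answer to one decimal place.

18.0 cM

The two rarest classes, b cn c and + + +, are the double crossovers. Comparing them with the parentals, only the cn allele has switched, so cn is the middle locus and the order is b – cn – c.
Crossovers in the cn–c interval produce the single-crossover classes b + + and + cn c (180 + 167 = 347) plus the double crossovers (13).
RF(cn–c) = (347 + 13) / 2000 = 360/2000 = 0.1800 → 18.0 cM.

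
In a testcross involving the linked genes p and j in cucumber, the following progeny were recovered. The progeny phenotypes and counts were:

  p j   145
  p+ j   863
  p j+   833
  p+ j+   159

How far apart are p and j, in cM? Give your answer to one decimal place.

The two most frequent classes, p+ j (863) and p j+ (833), are the parental types, so the F1 was p+ j / p j+.
The recombinant classes are p+ j+ and p j: 159 + 145 = 304.
Recombination frequency = 304/2000 = 0.1520 ≈ 15.2%, i.e. 15.2 cM.

15.2 cM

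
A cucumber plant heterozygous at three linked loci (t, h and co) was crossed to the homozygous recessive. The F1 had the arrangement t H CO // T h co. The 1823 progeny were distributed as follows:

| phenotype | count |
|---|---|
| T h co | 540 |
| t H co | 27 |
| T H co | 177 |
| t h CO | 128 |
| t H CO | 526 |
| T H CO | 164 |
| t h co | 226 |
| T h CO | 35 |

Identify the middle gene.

The two rarest classes, t H co and T h CO, are the double crossovers. Comparing them with the parentals, only the co allele has switched, so co is the middle locus and the order is h – co – t.

co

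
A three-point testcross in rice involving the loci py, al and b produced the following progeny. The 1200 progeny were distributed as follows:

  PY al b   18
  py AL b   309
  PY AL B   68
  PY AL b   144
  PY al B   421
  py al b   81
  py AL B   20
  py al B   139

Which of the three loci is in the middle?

b

The two most frequent reciprocal classes, py AL b and PY al B, are the parental types, so the F1 was py AL b / PY al B.
The two rarest classes, py AL B and PY al b, are the double crossovers. Comparing them with the parentals, only the b allele has switched, so b is the middle locus and the order is al – b – py.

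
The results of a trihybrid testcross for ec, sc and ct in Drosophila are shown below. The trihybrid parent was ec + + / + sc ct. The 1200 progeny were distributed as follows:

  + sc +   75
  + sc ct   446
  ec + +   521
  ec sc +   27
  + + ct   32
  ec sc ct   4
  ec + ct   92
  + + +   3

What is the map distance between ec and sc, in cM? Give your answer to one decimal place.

The two rarest classes, + + + and ec sc ct, are the double crossovers. Comparing them with the parentals, only the ec allele has switched, so ec is the middle locus and the order is sc – ec – ct.
Crossovers in the sc–ec interval produce the single-crossover classes ec sc + and + + ct (27 + 32 = 59) plus the double crossovers (7).
RF(sc–ec) = (59 + 7) / 1200 = 66/1200 = 0.0550 → 5.5 cM.

5.5 cM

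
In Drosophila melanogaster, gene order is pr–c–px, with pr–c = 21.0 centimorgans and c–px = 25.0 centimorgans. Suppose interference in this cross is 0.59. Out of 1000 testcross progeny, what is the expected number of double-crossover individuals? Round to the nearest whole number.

22

Map distances give recombination frequencies of 0.210 and 0.250 for the two intervals.
With interference 0.59 (so coincidence = 0.41), expected double-crossover frequency = 0.210 × 0.250 × 0.41 = 0.02153.
Expected number = 0.02153 × 1000 = 21.53 ≈ 22.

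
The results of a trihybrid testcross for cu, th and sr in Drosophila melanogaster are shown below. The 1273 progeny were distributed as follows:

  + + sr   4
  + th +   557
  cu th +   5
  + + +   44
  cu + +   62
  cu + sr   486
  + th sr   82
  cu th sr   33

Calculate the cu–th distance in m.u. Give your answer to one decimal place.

6.8 m.u.

The two most frequent reciprocal classes, + th + and cu + sr, are the parental types, so the F1 was + th + / cu + sr.
The two rarest classes, cu th + and + + sr, are the double crossovers. Comparing them with the parentals, only the cu allele has switched, so cu is the middle locus and the order is th – cu – sr.
Crossovers in the th–cu interval produce the single-crossover classes + + + and cu th sr (44 + 33 = 77) plus the double crossovers (9).
RF(th–cu) = (77 + 9) / 1273 = 86/1273 = 0.0676 → 6.8 m.u.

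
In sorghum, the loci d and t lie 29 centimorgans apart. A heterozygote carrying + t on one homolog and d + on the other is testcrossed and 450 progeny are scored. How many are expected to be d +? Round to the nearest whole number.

A map distance of 29 centimorgans corresponds to a recombination frequency of 0.290.
The F1 is + t / d +, so d + is a parental gamete class with expected frequency (1 − r)/2 = 0.710/2 = 0.3550.
Expected number = 0.3550 × 450 = 159.75 ≈ 160.

160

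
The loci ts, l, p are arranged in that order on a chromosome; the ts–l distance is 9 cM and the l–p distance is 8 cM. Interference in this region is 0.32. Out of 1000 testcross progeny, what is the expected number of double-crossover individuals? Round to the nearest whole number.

5

Map distances give recombination frequencies of 0.090 and 0.080 for the two intervals.
With interference 0.32 (so coincidence = 0.68), expected double-crossover frequency = 0.090 × 0.080 × 0.68 = 0.00490.
Expected number = 0.00490 × 1000 = 4.90 ≈ 5.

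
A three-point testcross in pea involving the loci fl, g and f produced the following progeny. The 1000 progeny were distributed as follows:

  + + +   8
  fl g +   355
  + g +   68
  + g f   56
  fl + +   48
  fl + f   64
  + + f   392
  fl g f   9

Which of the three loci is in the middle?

f

The two most frequent reciprocal classes, fl g + and + + f, are the parental types, so the F1 was fl g + / + + f.
The two rarest classes, fl g f and + + +, are the double crossovers. Comparing them with the parentals, only the f allele has switched, so f is the middle locus and the order is fl – f – g.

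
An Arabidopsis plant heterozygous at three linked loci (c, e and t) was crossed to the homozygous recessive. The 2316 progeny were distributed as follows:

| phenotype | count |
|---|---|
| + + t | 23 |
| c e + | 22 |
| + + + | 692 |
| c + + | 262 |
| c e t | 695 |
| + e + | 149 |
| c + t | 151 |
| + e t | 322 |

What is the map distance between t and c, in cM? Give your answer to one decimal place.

27.2 cM

The two most frequent reciprocal classes, c e t and + + +, are the parental types, so the F1 was c e t / + + +.
The two rarest classes, c e + and + + t, are the double crossovers. Comparing them with the parentals, only the t allele has switched, so t is the middle locus and the order is e – t – c.
Crossovers in the t–c interval produce the single-crossover classes + e t and c + + (322 + 262 = 584) plus the double crossovers (45).
RF(t–c) = (584 + 45) / 2316 = 629/2316 = 0.2716 → 27.2 cM.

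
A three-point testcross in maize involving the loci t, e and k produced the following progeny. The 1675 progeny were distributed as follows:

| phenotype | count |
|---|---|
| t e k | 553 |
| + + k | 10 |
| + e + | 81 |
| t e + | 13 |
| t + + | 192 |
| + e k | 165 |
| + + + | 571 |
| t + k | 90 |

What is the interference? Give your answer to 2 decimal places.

0.48

The two most frequent reciprocal classes, t e k and + + +, are the parental types, so the F1 was t e k / + + +.
The two rarest classes, t e + and + + k, are the double crossovers. Comparing them with the parentals, only the k allele has switched, so k is the middle locus and the order is e – k – t.
e–k: (171 + 23)/1675 = 0.1158; k–t: (357 + 23)/1675 = 0.2269.
Expected DCO frequency = 0.1158 × 0.2269 ≈ 0.02628; observed = 23/1675 ≈ 0.01373.
Coefficient of coincidence = 0.01373/0.02628 ≈ 0.52; interference = 1 − 0.52 = 0.48.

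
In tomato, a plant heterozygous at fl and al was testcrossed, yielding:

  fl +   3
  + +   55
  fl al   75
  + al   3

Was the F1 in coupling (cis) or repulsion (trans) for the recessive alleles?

cis

The two most frequent classes are + + (55) and fl al (75); these are the parental (non-recombinant) types.
So the F1 carried + + on one chromosome and fl al on the other — the recessive alleles are on the same chromosome (cis / coupling).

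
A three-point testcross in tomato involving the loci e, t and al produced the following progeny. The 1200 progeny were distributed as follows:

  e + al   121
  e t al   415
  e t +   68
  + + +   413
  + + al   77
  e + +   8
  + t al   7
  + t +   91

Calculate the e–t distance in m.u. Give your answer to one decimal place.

The two most frequent reciprocal classes, + + + and e t al, are the parental types, so the F1 was + + + / e t al.
The two rarest classes, e + + and + t al, are the double crossovers. Comparing them with the parentals, only the e allele has switched, so e is the middle locus and the order is al – e – t.
Crossovers in the e–t interval produce the single-crossover classes + t + and e + al (91 + 121 = 212) plus the double crossovers (15).
RF(e–t) = (212 + 15) / 1200 = 227/1200 = 0.1892 → 18.9 m.u.

18.9 m.u.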